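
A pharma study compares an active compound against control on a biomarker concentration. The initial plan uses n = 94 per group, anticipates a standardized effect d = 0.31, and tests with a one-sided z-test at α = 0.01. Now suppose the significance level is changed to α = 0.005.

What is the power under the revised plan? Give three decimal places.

Power ≈ 0.326

δ = d·√(n/2) = 0.31 × √(94/2) = 2.1253 (unchanged). New critical value: z_{0.005} = 2.576.
Revised power = Φ(δ − 2.576) = Φ(-0.451) = 0.3261.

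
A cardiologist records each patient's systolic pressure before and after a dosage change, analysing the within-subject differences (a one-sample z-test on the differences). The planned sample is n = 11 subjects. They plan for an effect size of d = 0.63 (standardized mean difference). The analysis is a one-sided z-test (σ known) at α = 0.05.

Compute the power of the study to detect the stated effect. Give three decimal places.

Power ≈ 0.672

Noncentrality parameter: δ = d·√n = 0.63 × √11 = 2.0895
Critical value for a one-sided test at α = 0.05: z_α = 1.645.
Power = P(Z > 1.645 − δ) = Φ(0.445) = 0.6717.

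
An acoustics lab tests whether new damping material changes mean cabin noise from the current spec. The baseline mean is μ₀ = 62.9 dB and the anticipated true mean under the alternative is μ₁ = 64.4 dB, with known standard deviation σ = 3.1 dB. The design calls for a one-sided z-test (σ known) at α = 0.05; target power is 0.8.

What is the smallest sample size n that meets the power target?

n = 27

Standardized effect: d = |μ₁ − μ₀| / σ = |64.4 − 62.9| / 3.1 = 0.4839
Set Φ(δ − 1.645) = 0.8; then δ − 1.645 = Φ⁻¹(0.8) = 0.842, giving δ = 2.486.
δ = d·√n ⇒ n = (δ/d)² = (2.486 / 0.4839)² = 26.41.
Round up to the next whole unit.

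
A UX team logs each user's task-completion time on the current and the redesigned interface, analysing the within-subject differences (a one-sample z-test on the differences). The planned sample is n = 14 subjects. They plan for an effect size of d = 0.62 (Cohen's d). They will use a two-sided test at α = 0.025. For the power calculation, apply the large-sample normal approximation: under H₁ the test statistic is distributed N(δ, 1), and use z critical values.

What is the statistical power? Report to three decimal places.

Noncentrality parameter: δ = d·√n = 0.62 × √14 = 2.3198
Two-sided α = 0.025 → critical value z_{0.0125} = 2.241.
Power = Φ(δ − 2.241) + Φ(−δ − 2.241) = Φ(0.078) + Φ(-4.561) = 0.5313 + 0.0000 = 0.5313.

Power ≈ 0.531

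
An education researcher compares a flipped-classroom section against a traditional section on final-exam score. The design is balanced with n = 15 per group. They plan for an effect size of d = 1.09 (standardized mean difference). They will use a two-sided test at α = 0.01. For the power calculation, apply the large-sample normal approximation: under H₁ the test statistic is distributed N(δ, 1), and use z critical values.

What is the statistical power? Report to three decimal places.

Noncentrality parameter: δ = d·√(n/2) = 1.09 × √(15/2) = 2.9851
Critical value for a two-sided test at α = 0.01: z_{α/2} = 2.576.
Power = Φ(δ − 2.576) + Φ(−δ − 2.576) = Φ(0.409) + Φ(-5.561) = 0.6588 + 0.0000 = 0.6588.

Power ≈ 0.659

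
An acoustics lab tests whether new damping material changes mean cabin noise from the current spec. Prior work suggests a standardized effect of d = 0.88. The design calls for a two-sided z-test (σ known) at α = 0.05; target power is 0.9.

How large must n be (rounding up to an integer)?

Set Φ(δ − 1.960) = 0.9; then δ − 1.960 = Φ⁻¹(0.9) = 1.282, giving δ = 3.242.
(The Φ(−δ − z_{α/2}) term is vanishingly small for δ > 0 and is dropped in the standard sample-size formula.)
δ = d·√n ⇒ n = (δ/d)² = (3.242 / 0.88)² = 13.57.
Round up to the next whole unit.

n = 14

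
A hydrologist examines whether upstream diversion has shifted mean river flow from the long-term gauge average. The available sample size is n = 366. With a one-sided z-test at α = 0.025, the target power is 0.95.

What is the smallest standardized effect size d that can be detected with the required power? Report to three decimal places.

Required noncentrality: δ = z_{0.025} + z_{0.05} = 1.960 + 1.645 = 3.605.
δ = d·√n ⇒ d = δ/√n = 3.605/√366 = 0.1884.

d ≈ 0.188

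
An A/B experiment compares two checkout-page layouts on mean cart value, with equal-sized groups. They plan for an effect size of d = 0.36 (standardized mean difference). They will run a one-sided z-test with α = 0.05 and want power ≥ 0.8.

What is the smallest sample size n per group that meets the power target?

n = 96 per group

Set Φ(δ − 1.645) = 0.8; then δ − 1.645 = Φ⁻¹(0.8) = 0.842, giving δ = 2.486.
δ = d·√(n/2) ⇒ n = 2(δ/d)² = 2 × (2.486 / 0.36)² = 95.41.
Round up to the next whole unit.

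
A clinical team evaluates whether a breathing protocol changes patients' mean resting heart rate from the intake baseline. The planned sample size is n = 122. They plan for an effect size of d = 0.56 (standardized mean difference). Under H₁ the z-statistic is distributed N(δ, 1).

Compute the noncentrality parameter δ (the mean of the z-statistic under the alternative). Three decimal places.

δ ≈ 6.185

The noncentrality parameter scales effect size by the design's sample-size factor: δ = d·√n = 0.56 × √122 = 6.1854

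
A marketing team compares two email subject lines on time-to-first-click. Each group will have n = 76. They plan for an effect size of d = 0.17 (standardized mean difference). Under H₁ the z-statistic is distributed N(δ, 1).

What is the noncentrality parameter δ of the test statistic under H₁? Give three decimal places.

δ ≈ 1.048

The noncentrality parameter scales effect size by the design's sample-size factor: δ = d·√(n/2) = 0.17 × √(76/2) = 1.0480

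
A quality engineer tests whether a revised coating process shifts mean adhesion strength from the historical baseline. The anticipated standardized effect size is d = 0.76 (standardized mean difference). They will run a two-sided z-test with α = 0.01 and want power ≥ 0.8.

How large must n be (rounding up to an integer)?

n = 21

For power 0.8 need Φ(δ − z_{0.005}) = 0.8, so δ = z_{0.005} + z_{0.20} = 2.576 + 0.842 = 3.417.
(Ignoring the negligible lower-tail rejection probability gives the usual closed-form inversion.)
δ = d·√n ⇒ n = (δ/d)² = (3.417 / 0.76)² = 20.22.
Round up to the next whole unit.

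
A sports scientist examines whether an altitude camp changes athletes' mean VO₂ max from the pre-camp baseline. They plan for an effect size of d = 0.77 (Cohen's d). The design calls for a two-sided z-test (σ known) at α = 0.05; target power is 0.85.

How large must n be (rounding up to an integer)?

For power 0.85 need Φ(δ − z_{0.025}) = 0.85, so δ = z_{0.025} + z_{0.15} = 1.960 + 1.036 = 2.996.
(For δ > 0 the lower-tail rejection region contributes negligibly to power, so the one-term inversion is standard.)
δ = d·√n ⇒ n = (δ/d)² = (2.996 / 0.77)² = 15.14.
Rounding up, n = 16.

n = 16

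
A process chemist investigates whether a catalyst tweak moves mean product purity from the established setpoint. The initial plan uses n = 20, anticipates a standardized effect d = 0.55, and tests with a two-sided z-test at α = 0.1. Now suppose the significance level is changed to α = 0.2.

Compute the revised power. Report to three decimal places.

δ = d·√n = 0.55 × √20 = 2.4597 (unchanged). New critical value: z_{0.1} = 1.282.
Revised power = Φ(δ − 1.282) + Φ(−δ − 1.282) = Φ(1.178) + Φ(-3.741) = 0.8806 + 0.0001 = 0.8807.

Power ≈ 0.881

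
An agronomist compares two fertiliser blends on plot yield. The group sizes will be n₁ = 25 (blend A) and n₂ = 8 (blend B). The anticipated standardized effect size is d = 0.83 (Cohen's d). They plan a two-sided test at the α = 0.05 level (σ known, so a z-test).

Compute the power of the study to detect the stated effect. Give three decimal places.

Power ≈ 0.533

Noncentrality parameter: δ = d / √(1/n₁ + 1/n₂) = 0.83 / √(1/25 + 1/8) = 2.0433
Two-sided α = 0.05 → critical value z_{0.025} = 1.960.
Power = Φ(δ − 1.960) + Φ(−δ − 1.960) = Φ(0.083) + Φ(-4.003) = 0.5332 + 0.0000 = 0.5332.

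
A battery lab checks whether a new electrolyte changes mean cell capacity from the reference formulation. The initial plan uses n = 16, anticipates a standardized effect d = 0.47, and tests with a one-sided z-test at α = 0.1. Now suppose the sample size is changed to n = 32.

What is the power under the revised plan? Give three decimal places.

With n = 32: δ = d·√n = 0.47 × √32 = 2.6587. Critical value z_{0.1} = 1.282.
Revised power = Φ(δ − 1.282) = Φ(1.377) = 0.9158.

Power ≈ 0.916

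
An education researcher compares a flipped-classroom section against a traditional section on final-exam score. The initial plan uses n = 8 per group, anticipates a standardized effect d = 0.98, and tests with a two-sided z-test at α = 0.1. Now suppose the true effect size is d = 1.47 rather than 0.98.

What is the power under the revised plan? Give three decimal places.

Power ≈ 0.902

With d = 1.47: δ = d·√(n/2) = 1.47 × √(8/2) = 2.9400. Critical value z_{0.05} = 1.645.
Revised power = Φ(δ − 1.645) + Φ(−δ − 1.645) = Φ(1.295) + Φ(-4.585) = 0.9024 + 0.0000 = 0.9024.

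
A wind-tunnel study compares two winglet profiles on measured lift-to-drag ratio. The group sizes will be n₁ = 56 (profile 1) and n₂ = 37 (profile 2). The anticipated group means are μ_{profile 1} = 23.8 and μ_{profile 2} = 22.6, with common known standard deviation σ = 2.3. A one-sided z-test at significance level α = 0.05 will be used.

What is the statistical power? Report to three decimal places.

Power ≈ 0.793

Standardized effect: d = |μ_{profile 1} − μ_{profile 2}| / σ = |23.8 − 22.6| / 2.3 = 0.5217
Noncentrality parameter: δ = d / √(1/n₁ + 1/n₂) = 0.5217 / √(1/56 + 1/37) = 2.4627
Critical value for a one-sided test at α = 0.05: z_α = 1.645.
Power = P(Z > 1.645 − δ) = Φ(0.818) = 0.7933.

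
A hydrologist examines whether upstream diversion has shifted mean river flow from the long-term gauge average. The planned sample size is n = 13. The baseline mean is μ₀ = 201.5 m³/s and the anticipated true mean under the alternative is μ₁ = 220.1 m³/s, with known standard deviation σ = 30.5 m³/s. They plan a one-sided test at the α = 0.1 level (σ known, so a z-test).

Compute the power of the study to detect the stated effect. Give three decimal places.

Standardized effect: d = |μ₁ − μ₀| / σ = |220.1 − 201.5| / 30.5 = 0.6098
Noncentrality parameter: δ = d·√n = 0.6098 × √13 = 2.1988
Critical value for a one-sided test at α = 0.1: z_α = 1.282.
Power = P(Z > 1.282 − δ) = Φ(0.917) = 0.8205.

Power ≈ 0.820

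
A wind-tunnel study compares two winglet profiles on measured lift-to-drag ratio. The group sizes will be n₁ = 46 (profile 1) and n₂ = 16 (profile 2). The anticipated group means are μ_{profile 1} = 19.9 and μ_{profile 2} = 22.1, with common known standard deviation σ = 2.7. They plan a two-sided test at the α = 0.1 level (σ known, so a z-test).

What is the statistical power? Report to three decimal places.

Power ≈ 0.877

Standardized effect: d = |μ_{profile 1} − μ_{profile 2}| / σ = |19.9 − 22.1| / 2.7 = 0.8148
Noncentrality parameter: δ = d / √(1/n₁ + 1/n₂) = 0.8148 / √(1/46 + 1/16) = 2.8074
Two-sided α = 0.1 → critical value z_{0.05} = 1.645.
Power = Φ(δ − 1.645) + Φ(−δ − 1.645) = Φ(1.163) + Φ(-4.452) = 0.8775 + 0.0000 = 0.8775.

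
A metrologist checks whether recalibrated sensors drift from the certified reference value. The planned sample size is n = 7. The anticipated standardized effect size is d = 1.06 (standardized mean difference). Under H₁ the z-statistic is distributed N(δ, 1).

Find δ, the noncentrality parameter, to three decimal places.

The noncentrality parameter scales effect size by the design's sample-size factor: δ = d·√n = 1.06 × √7 = 2.8045

δ ≈ 2.804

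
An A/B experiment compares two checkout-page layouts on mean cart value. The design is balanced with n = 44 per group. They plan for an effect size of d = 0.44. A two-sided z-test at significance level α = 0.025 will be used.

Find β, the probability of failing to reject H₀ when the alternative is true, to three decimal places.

Noncentrality parameter: δ = d·√(n/2) = 0.44 × √(44/2) = 2.0638
Critical value for a two-sided test at α = 0.025: z_{α/2} = 2.241.
Power = Φ(δ − 2.241) + Φ(−δ − 2.241) = Φ(-0.178) + Φ(-4.305) = 0.4295 + 0.0000 = 0.4295.
Type II error: β = 1 − power = 1 − 0.4295 = 0.5705.

β ≈ 0.570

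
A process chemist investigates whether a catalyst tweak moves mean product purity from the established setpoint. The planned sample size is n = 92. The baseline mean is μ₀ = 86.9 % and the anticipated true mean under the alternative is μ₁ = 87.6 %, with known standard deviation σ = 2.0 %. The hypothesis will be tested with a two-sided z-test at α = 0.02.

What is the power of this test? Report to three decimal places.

Standardized effect: d = |μ₁ − μ₀| / σ = |87.6 − 86.9| / 2.0 = 0.3500
Noncentrality parameter: δ = d·√n = 0.3500 × √92 = 3.3571
Two-sided α = 0.02 → critical value z_{0.01} = 2.326.
Power = Φ(δ − 2.326) + Φ(−δ − 2.326) = Φ(1.031) + Φ(-5.683) = 0.8487 + 0.0000 = 0.8487.

Power ≈ 0.849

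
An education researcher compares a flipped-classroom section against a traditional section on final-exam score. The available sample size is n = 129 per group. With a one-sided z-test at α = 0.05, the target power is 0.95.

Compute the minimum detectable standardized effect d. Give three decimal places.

d ≈ 0.410

Required noncentrality: δ = z_{0.05} + z_{0.05} = 1.645 + 1.645 = 3.290.
δ = d·√(n/2) ⇒ d = δ/√(n/2) = 3.290/√(129/2) = 0.4096.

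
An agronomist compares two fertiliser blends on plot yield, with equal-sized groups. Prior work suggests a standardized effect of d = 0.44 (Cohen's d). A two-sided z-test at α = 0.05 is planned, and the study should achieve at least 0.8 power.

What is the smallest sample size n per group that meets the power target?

n = 82 per group

For power 0.8 need Φ(δ − z_{0.025}) = 0.8, so δ = z_{0.025} + z_{0.20} = 1.960 + 0.842 = 2.802.
(Ignoring the negligible lower-tail rejection probability gives the usual closed-form inversion.)
δ = d·√(n/2) ⇒ n = 2(δ/d)² = 2 × (2.802 / 0.44)² = 81.08.
Round up to the next whole unit.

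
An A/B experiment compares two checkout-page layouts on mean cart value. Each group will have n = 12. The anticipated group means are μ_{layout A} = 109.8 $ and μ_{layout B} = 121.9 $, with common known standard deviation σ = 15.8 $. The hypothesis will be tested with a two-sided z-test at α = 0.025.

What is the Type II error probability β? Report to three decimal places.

Standardized effect: d = |μ_{layout A} − μ_{layout B}| / σ = |109.8 − 121.9| / 15.8 = 0.7658
Noncentrality parameter: δ = d·√(n/2) = 0.7658 × √(12/2) = 1.8759
Critical value for a two-sided test at α = 0.025: z_{α/2} = 2.241.
Power = Φ(δ − 2.241) + Φ(−δ − 2.241) = Φ(-0.366) + Φ(-4.117) = 0.3574 + 0.0000 = 0.3574.
Type II error: β = 1 − power = 1 − 0.3574 = 0.6426.

β ≈ 0.643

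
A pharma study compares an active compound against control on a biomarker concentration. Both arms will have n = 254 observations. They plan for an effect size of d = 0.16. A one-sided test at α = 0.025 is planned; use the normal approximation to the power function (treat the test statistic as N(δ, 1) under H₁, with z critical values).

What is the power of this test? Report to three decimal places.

Noncentrality parameter: δ = d·√(n/2) = 0.16 × √(254/2) = 1.8031
Critical value for a one-sided test at α = 0.025: z_α = 1.960.
Power = Φ(δ − 1.960) = Φ(-0.157) = 0.4377.

Power ≈ 0.438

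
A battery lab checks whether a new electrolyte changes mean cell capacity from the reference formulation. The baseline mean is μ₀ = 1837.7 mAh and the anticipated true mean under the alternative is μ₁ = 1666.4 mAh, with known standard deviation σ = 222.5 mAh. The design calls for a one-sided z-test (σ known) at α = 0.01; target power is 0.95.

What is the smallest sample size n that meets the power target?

Standardized effect: d = |μ₁ − μ₀| / σ = |1666.4 − 1837.7| / 222.5 = 0.7699
For power 0.95 need Φ(δ − z_{0.01}) = 0.95, so δ = z_{0.01} + z_{0.05} = 2.326 + 1.645 = 3.971.
δ = d·√n ⇒ n = (δ/d)² = (3.971 / 0.7699)² = 26.61.
Rounding up, n = 27.

n = 27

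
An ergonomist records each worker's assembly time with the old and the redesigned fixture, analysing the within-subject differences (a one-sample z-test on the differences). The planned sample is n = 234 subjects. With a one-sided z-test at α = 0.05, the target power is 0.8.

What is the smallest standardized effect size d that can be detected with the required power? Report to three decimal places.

d ≈ 0.163

Need Φ(δ − 1.645) = 0.8, so δ = 1.645 + 0.842 = 2.486.
δ = d·√n ⇒ d = δ/√n = 2.486/√234 = 0.1625.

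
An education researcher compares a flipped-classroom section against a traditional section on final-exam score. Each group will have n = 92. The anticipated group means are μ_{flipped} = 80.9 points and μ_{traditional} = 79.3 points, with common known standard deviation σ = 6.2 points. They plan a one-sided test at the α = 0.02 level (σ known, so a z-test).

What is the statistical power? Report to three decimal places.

Power ≈ 0.381

Standardized effect: d = |μ_{flipped} − μ_{traditional}| / σ = |80.9 − 79.3| / 6.2 = 0.2581
Noncentrality parameter: δ = d·√(n/2) = 0.2581 × √(92/2) = 1.7503
Critical value for a one-sided test at α = 0.02: z_α = 2.054.
Power = P(Z > 2.054 − δ) = Φ(-0.303) = 0.3808.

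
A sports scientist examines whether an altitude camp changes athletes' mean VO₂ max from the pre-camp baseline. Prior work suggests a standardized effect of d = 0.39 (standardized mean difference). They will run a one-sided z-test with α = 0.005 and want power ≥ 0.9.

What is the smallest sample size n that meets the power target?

n = 98

Set Φ(δ − 2.576) = 0.9; then δ − 2.576 = Φ⁻¹(0.9) = 1.282, giving δ = 3.857.
δ = d·√n ⇒ n = (δ/d)² = (3.857 / 0.39)² = 97.83.
Rounding up, n = 98.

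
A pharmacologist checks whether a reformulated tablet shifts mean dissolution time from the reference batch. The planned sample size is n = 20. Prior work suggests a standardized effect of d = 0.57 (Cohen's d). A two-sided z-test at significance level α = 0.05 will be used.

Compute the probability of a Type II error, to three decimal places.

β ≈ 0.278

Noncentrality parameter: δ = d·√n = 0.57 × √20 = 2.5491
Two-sided α = 0.05 → critical value z_{0.025} = 1.960.
Power = Φ(δ − 1.960) + Φ(−δ − 1.960) = Φ(0.589) + Φ(-4.509) = 0.7221 + 0.0000 = 0.7221.
Type II error: β = 1 − power = 1 − 0.7221 = 0.2779.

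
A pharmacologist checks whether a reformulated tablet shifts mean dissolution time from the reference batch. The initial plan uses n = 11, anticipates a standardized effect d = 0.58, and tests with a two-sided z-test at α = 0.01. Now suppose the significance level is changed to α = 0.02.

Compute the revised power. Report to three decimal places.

Power ≈ 0.344

δ = d·√n = 0.58 × √11 = 1.9236 (unchanged). New critical value: z_{0.01} = 2.326.
Revised power = Φ(δ − 2.326) + Φ(−δ − 2.326) = Φ(-0.403) + Φ(-4.250) = 0.3436 + 0.0000 = 0.3436.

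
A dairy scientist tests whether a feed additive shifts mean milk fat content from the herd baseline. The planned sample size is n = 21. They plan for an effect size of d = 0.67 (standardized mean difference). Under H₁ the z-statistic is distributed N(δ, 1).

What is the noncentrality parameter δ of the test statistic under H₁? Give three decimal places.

δ = d·√n = 0.67 × √21 = 3.0703

δ ≈ 3.070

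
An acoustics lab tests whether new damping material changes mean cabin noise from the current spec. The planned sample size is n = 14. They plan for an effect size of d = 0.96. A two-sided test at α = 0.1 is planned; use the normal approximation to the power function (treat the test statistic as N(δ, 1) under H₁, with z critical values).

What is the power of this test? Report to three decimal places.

Power ≈ 0.974

Noncentrality parameter: δ = d·√n = 0.96 × √14 = 3.5920
Two-sided α = 0.1 → critical value z_{0.05} = 1.645.
Power = Φ(δ − 1.645) + Φ(−δ − 1.645) = Φ(1.947) + Φ(-5.237) = 0.9742 + 0.0000 = 0.9742.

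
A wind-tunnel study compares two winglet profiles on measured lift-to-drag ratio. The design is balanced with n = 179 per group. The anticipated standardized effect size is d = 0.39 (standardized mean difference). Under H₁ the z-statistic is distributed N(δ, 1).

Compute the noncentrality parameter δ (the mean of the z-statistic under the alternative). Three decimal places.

δ ≈ 3.690

The noncentrality parameter scales effect size by the design's sample-size factor: δ = d·√(n/2) = 0.39 × √(179/2) = 3.6896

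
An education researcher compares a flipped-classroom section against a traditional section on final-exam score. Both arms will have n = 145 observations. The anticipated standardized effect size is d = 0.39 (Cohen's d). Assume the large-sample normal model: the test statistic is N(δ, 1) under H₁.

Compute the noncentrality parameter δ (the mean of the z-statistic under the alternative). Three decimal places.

δ ≈ 3.321

δ = d·√(n/2) = 0.39 × √(145/2) = 3.3207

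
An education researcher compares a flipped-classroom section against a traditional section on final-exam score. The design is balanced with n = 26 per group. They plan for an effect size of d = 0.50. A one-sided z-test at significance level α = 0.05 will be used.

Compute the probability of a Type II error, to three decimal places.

Noncentrality parameter: δ = d·√(n/2) = 0.50 × √(26/2) = 1.8028
Critical value for a one-sided test at α = 0.05: z_α = 1.645.
Power = Φ(δ − 1.645) = Φ(0.158) = 0.5627.
Type II error: β = 1 − power = 1 − 0.5627 = 0.4373.

β ≈ 0.437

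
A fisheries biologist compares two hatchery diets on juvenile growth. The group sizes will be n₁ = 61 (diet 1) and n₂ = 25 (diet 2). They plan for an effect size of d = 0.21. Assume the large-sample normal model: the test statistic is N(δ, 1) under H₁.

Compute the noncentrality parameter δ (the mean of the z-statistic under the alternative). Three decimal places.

δ = d / √(1/n₁ + 1/n₂) = 0.21 / √(1/61 + 1/25) = 0.8843

δ ≈ 0.884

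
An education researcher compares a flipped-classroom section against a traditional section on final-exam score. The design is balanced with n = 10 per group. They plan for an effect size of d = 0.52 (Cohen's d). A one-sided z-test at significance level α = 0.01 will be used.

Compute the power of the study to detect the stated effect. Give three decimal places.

Power ≈ 0.122

Noncentrality parameter: δ = d·√(n/2) = 0.52 × √(10/2) = 1.1628
One-sided α = 0.01 → critical value z_{0.01} = 2.326.
Power = P(Z > 2.326 − δ) = Φ(-1.164) = 0.1223.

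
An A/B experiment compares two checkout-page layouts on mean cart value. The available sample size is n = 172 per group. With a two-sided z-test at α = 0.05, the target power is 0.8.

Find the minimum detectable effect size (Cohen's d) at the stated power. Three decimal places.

Required noncentrality: δ = z_{0.025} + z_{0.20} = 1.960 + 0.842 = 2.802.
(The second rejection-region term Φ(−δ − z_{α/2}) is negligible and dropped.)
δ = d·√(n/2) ⇒ d = δ/√(n/2) = 2.802/√(172/2) = 0.3021.

d ≈ 0.302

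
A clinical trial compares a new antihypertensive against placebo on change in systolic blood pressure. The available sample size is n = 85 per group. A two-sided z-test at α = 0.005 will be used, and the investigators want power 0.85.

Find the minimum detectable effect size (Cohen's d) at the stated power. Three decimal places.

Required noncentrality: δ = z_{0.0025} + z_{0.15} = 2.807 + 1.036 = 3.843.
(The second rejection-region term Φ(−δ − z_{α/2}) is negligible and dropped.)
δ = d·√(n/2) ⇒ d = δ/√(n/2) = 3.843/√(85/2) = 0.5896.

d ≈ 0.590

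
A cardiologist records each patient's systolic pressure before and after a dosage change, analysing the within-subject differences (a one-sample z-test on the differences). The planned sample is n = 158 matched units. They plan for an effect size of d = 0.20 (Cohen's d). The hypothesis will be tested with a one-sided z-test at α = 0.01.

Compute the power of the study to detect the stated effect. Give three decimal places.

Noncentrality parameter: δ = d·√n = 0.20 × √158 = 2.5140
Critical value for a one-sided test at α = 0.01: z_α = 2.326.
Power = P(Z > 2.326 − δ) = Φ(0.188) = 0.5744.

Power ≈ 0.574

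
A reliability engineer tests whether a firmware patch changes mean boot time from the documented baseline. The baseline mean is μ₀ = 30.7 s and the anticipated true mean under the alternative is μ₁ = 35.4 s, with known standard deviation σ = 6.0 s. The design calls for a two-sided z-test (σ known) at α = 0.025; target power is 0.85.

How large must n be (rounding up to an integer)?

Standardized effect: d = |μ₁ − μ₀| / σ = |35.4 − 30.7| / 6.0 = 0.7833
Set Φ(δ − 2.241) = 0.85; then δ − 2.241 = Φ⁻¹(0.85) = 1.036, giving δ = 3.278.
(For δ > 0 the lower-tail rejection region contributes negligibly to power, so the one-term inversion is standard.)
δ = d·√n ⇒ n = (δ/d)² = (3.278 / 0.7833)² = 17.51.
Round up to the next whole unit.

n = 18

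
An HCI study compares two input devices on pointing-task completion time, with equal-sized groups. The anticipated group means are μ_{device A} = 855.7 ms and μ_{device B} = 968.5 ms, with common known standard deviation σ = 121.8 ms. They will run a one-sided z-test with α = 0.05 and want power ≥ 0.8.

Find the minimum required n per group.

Standardized effect: d = |μ_{device A} − μ_{device B}| / σ = |855.7 − 968.5| / 121.8 = 0.9261
For power 0.8 need Φ(δ − z_{0.05}) = 0.8, so δ = z_{0.05} + z_{0.20} = 1.645 + 0.842 = 2.486.
δ = d·√(n/2) ⇒ n = 2(δ/d)² = 2 × (2.486 / 0.9261)² = 14.42.
Rounding up, n = 15 per group.

n = 15 per group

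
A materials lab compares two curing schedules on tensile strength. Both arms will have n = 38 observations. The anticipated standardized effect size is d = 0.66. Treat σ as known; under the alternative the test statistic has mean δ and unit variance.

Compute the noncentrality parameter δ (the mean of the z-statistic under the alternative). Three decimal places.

δ = d·√(n/2) = 0.66 × √(38/2) = 2.8769

δ ≈ 2.877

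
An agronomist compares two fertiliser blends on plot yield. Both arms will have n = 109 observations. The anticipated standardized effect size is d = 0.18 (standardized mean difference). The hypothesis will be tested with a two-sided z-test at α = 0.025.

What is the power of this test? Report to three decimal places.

Noncentrality parameter: δ = d·√(n/2) = 0.18 × √(109/2) = 1.3288
Two-sided α = 0.025 → critical value z_{0.0125} = 2.241.
Power = Φ(δ − 2.241) + Φ(−δ − 2.241) = Φ(-0.913) + Φ(-3.570) = 0.1807 + 0.0002 = 0.1809.

Power ≈ 0.181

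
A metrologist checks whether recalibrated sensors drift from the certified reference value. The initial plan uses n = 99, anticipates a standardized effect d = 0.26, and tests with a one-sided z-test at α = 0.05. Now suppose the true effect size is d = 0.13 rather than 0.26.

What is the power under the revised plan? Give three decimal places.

With d = 0.13: δ = d·√n = 0.13 × √99 = 1.2935. Critical value z_{0.05} = 1.645.
Revised power = Φ(δ − 1.645) = Φ(-0.351) = 0.3627.

Power ≈ 0.363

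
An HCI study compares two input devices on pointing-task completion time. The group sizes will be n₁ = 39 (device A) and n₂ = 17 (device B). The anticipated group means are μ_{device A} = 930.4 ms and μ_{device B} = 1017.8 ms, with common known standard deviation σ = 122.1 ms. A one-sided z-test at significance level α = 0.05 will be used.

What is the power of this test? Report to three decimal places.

Standardized effect: d = |μ_{device A} − μ_{device B}| / σ = |930.4 − 1017.8| / 122.1 = 0.7158
Noncentrality parameter: δ = d / √(1/n₁ + 1/n₂) = 0.7158 / √(1/39 + 1/17) = 2.4630
Critical value for a one-sided test at α = 0.05: z_α = 1.645.
Power = P(Z > 1.645 − δ) = Φ(0.818) = 0.7934.

Power ≈ 0.793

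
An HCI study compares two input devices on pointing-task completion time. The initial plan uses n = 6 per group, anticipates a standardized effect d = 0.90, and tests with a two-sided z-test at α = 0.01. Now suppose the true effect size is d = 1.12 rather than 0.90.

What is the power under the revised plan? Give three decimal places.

Power ≈ 0.262

With d = 1.12: δ = d·√(n/2) = 1.12 × √(6/2) = 1.9399. Critical value z_{0.005} = 2.576.
Revised power = Φ(δ − 2.576) + Φ(−δ − 2.576) = Φ(-0.636) + Φ(-4.516) = 0.2624 + 0.0000 = 0.2624.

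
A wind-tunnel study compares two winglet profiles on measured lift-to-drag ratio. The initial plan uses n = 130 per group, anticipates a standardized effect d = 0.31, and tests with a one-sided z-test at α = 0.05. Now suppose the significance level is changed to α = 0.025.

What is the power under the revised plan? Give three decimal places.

Power ≈ 0.705

δ = d·√(n/2) = 0.31 × √(130/2) = 2.4993 (unchanged). New critical value: z_{0.025} = 1.960.
Revised power = P(Z > 1.960 − δ) = Φ(0.539) = 0.7052.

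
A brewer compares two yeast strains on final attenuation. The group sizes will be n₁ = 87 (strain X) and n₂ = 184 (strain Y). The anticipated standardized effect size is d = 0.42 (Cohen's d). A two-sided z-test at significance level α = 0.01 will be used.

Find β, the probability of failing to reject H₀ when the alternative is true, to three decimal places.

β ≈ 0.257

Noncentrality parameter: δ = d / √(1/n₁ + 1/n₂) = 0.42 / √(1/87 + 1/184) = 3.2280
Critical value for a two-sided test at α = 0.01: z_{α/2} = 2.576.
Power = Φ(δ − 2.576) + Φ(−δ − 2.576) = Φ(0.652) + Φ(-5.804) = 0.7429 + 0.0000 = 0.7429.
Type II error: β = 1 − power = 1 − 0.7429 = 0.2571.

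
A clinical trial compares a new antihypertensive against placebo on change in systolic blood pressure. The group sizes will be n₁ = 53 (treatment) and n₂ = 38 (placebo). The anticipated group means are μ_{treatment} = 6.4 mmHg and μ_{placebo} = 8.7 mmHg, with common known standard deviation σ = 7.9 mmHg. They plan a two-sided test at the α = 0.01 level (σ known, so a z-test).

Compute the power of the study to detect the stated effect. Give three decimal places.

Power ≈ 0.114

Standardized effect: d = |μ_{treatment} − μ_{placebo}| / σ = |6.4 − 8.7| / 7.9 = 0.2911
Noncentrality parameter: δ = d / √(1/n₁ + 1/n₂) = 0.2911 / √(1/53 + 1/38) = 1.3697
Two-sided α = 0.01 → critical value z_{0.005} = 2.576.
Power = Φ(δ − 2.576) + Φ(−δ − 2.576) = Φ(-1.206) + Φ(-3.945) = 0.1139 + 0.0000 = 0.1139.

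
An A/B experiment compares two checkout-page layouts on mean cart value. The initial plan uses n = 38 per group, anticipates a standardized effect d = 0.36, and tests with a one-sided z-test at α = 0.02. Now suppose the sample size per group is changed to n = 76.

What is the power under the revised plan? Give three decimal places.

With n = 76 per group: δ = d·√(n/2) = 0.36 × √(76/2) = 2.2192. Critical value z_{0.02} = 2.054.
Revised power = P(Z > 2.054 − δ) = Φ(0.165) = 0.5657.

Power ≈ 0.566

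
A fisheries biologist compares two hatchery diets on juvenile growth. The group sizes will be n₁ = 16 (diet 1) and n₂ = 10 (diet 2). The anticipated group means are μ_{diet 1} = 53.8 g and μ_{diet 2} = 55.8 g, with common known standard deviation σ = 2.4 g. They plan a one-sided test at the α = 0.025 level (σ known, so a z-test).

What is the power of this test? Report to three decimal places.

Standardized effect: d = |μ_{diet 1} − μ_{diet 2}| / σ = |53.8 − 55.8| / 2.4 = 0.8333
Noncentrality parameter: δ = d / √(1/n₁ + 1/n₂) = 0.8333 / √(1/16 + 1/10) = 2.0672
One-sided α = 0.025 → critical value z_{0.025} = 1.960.
Power = Φ(δ − 1.960) = Φ(0.107) = 0.5427.

Power ≈ 0.543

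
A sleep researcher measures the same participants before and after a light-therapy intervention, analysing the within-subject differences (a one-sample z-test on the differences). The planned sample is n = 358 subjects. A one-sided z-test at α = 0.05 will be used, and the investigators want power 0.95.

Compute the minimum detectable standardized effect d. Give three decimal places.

Need Φ(δ − 1.645) = 0.95, so δ = 1.645 + 1.645 = 3.290.
δ = d·√n ⇒ d = δ/√n = 3.290/√358 = 0.1739.

d ≈ 0.174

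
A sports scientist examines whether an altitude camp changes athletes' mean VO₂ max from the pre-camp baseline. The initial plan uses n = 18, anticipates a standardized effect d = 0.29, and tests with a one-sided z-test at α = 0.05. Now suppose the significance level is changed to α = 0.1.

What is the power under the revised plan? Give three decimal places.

δ = d·√n = 0.29 × √18 = 1.2304 (unchanged). New critical value: z_{0.1} = 1.282.
Revised power = Φ(δ − 1.282) = Φ(-0.051) = 0.4796.

Power ≈ 0.480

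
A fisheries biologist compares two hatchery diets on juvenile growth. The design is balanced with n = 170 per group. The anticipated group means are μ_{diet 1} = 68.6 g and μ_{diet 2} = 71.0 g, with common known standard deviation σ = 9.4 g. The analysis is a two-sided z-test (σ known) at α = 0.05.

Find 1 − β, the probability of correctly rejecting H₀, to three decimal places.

Power ≈ 0.653

Standardized effect: d = |μ_{diet 1} − μ_{diet 2}| / σ = |68.6 − 71.0| / 9.4 = 0.2553
Noncentrality parameter: δ = d·√(n/2) = 0.2553 × √(170/2) = 2.3539
Critical value for a two-sided test at α = 0.05: z_{α/2} = 1.960.
Power = Φ(δ − 1.960) + Φ(−δ − 1.960) = Φ(0.394) + Φ(-4.314) = 0.6532 + 0.0000 = 0.6532.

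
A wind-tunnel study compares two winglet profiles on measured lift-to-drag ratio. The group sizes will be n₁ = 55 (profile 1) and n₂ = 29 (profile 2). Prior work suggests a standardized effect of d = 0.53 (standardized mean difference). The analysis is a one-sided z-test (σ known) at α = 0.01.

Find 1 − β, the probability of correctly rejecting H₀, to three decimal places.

Power ≈ 0.493

Noncentrality parameter: δ = d / √(1/n₁ + 1/n₂) = 0.53 / √(1/55 + 1/29) = 2.3095
Critical value for a one-sided test at α = 0.01: z_α = 2.326.
Power = Φ(δ − 2.326) = Φ(-0.017) = 0.4933.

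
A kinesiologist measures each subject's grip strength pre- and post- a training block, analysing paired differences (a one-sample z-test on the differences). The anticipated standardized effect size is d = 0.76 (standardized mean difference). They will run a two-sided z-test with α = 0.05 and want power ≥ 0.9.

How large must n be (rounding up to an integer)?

For power 0.9 need Φ(δ − z_{0.025}) = 0.9, so δ = z_{0.025} + z_{0.10} = 1.960 + 1.282 = 3.242.
(Ignoring the negligible lower-tail rejection probability gives the usual closed-form inversion.)
δ = d·√n ⇒ n = (δ/d)² = (3.242 / 0.76)² = 18.19.
Round up to the next whole unit.

n = 19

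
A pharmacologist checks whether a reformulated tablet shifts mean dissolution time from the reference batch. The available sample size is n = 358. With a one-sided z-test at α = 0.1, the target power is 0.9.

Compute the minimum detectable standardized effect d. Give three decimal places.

Required noncentrality: δ = z_{0.1} + z_{0.10} = 1.282 + 1.282 = 2.563.
δ = d·√n ⇒ d = δ/√n = 2.563/√358 = 0.1355.

d ≈ 0.135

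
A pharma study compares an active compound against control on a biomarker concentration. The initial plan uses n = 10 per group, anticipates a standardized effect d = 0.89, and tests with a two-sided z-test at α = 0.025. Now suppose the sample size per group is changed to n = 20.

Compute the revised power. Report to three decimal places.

Power ≈ 0.717

With n = 20 per group: δ = d·√(n/2) = 0.89 × √(20/2) = 2.8144. Critical value z_{0.0125} = 2.241.
Revised power = Φ(δ − 2.241) + Φ(−δ − 2.241) = Φ(0.573) + Φ(-5.056) = 0.7167 + 0.0000 = 0.7167.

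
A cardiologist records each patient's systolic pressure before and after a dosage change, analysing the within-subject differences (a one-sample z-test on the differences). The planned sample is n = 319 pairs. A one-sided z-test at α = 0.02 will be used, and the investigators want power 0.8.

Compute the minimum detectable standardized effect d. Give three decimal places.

Required noncentrality: δ = z_{0.02} + z_{0.20} = 2.054 + 0.842 = 2.895.
δ = d·√n ⇒ d = δ/√n = 2.895/√319 = 0.1621.

d ≈ 0.162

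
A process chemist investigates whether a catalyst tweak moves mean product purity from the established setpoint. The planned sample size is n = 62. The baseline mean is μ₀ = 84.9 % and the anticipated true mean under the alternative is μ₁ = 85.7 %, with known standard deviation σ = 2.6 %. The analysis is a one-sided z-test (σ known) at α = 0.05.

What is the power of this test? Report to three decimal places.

Standardized effect: d = |μ₁ − μ₀| / σ = |85.7 − 84.9| / 2.6 = 0.3077
Noncentrality parameter: δ = d·√n = 0.3077 × √62 = 2.4228
Critical value for a one-sided test at α = 0.05: z_α = 1.645.
Power = P(Z > 1.645 − δ) = Φ(0.778) = 0.7817.

Power ≈ 0.782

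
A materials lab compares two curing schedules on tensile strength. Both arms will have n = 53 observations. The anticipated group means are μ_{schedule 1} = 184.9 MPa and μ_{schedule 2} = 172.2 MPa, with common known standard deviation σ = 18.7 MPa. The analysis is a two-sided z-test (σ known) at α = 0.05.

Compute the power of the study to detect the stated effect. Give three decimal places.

Power ≈ 0.938

Standardized effect: d = |μ_{schedule 1} − μ_{schedule 2}| / σ = |184.9 − 172.2| / 18.7 = 0.6791
Noncentrality parameter: δ = d·√(n/2) = 0.6791 × √(53/2) = 3.4961
Two-sided α = 0.05 → critical value z_{0.025} = 1.960.
Power = Φ(δ − 1.960) + Φ(−δ − 1.960) = Φ(1.536) + Φ(-5.456) = 0.9377 + 0.0000 = 0.9377.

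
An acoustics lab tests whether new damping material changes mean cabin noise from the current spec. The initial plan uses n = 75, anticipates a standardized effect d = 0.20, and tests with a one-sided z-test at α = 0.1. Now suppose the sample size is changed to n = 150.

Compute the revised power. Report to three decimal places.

Power ≈ 0.879

With n = 150: δ = d·√n = 0.20 × √150 = 2.4495. Critical value z_{0.1} = 1.282.
Revised power = Φ(δ − 1.282) = Φ(1.168) = 0.8786.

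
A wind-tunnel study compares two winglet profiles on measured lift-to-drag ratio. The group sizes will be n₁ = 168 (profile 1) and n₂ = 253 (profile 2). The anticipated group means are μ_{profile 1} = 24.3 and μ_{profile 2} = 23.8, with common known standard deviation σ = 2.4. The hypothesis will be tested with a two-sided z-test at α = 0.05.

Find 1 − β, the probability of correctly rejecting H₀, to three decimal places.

Power ≈ 0.553

Standardized effect: d = |μ_{profile 1} − μ_{profile 2}| / σ = |24.3 − 23.8| / 2.4 = 0.2083
Noncentrality parameter: δ = d / √(1/n₁ + 1/n₂) = 0.2083 / √(1/168 + 1/253) = 2.0933
Two-sided α = 0.05 → critical value z_{0.025} = 1.960.
Power = Φ(δ − 1.960) + Φ(−δ − 1.960) = Φ(0.133) + Φ(-4.053) = 0.5530 + 0.0000 = 0.5531.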